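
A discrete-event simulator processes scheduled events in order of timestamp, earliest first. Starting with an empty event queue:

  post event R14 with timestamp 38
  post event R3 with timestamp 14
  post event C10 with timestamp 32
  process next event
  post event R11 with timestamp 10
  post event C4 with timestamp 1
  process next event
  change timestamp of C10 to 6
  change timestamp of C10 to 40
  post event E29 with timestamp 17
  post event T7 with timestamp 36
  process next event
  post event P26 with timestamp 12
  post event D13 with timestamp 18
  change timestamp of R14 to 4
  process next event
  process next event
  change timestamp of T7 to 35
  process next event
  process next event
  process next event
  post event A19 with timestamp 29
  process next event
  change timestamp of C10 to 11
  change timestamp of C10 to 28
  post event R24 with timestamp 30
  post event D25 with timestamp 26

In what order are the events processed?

R3 → C4 → R11 → R14 → P26 → E29 → D13 → T7 → A19

add R14 (timestamp 38) → {R14:38}
add R3 (timestamp 14) → {R3:14, R14:38}
add C10 (timestamp 32) → {R3:14, C10:32, R14:38}
process next event → R3; now {C10:32, R14:38}
add R11 (timestamp 10) → {R11:10, C10:32, R14:38}
add C4 (timestamp 1) → {C4:1, R11:10, C10:32, R14:38}
process next event → C4; now {R11:10, C10:32, R14:38}
update C10 to timestamp 6 → {C10:6, R11:10, R14:38}
update C10 to timestamp 40 → {R11:10, R14:38, C10:40}
add E29 (timestamp 17) → {R11:10, E29:17, R14:38, C10:40}
add T7 (timestamp 36) → {R11:10, E29:17, T7:36, R14:38, C10:40}
process next event → R11; now {E29:17, T7:36, R14:38, C10:40}
add P26 (timestamp 12) → {P26:12, E29:17, T7:36, R14:38, C10:40}
add D13 (timestamp 18) → {P26:12, E29:17, D13:18, T7:36, R14:38, C10:40}
update R14 to timestamp 4 → {R14:4, P26:12, E29:17, D13:18, T7:36, C10:40}
process next event → R14; now {P26:12, E29:17, D13:18, T7:36, C10:40}
process next event → P26; now {E29:17, D13:18, T7:36, C10:40}
update T7 to timestamp 35 → {E29:17, D13:18, T7:35, C10:40}
process next event → E29; now {D13:18, T7:35, C10:40}
process next event → D13; now {T7:35, C10:40}
process next event → T7; now {C10:40}
add A19 (timestamp 29) → {A19:29, C10:40}
process next event → A19; now {C10:40}
update C10 to timestamp 11 → {C10:11}
update C10 to timestamp 28 → {C10:28}
add R24 (timestamp 30) → {C10:28, R24:30}
add D25 (timestamp 26) → {D25:26, C10:28, R24:30}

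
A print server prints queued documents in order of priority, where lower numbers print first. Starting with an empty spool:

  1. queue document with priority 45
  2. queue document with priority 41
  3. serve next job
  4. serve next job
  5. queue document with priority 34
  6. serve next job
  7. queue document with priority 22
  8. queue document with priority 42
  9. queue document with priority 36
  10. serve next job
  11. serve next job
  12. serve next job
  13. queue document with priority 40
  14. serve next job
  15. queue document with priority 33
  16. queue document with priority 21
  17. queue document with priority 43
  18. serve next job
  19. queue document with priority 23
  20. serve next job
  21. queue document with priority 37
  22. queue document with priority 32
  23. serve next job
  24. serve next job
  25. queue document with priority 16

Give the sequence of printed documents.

insert 45 → {45}
insert 41 → {41, 45}
serve next job → 41; now {45}
serve next job → 45; now {}
insert 34 → {34}
serve next job → 34; now {}
insert 22 → {22}
insert 42 → {22, 42}
insert 36 → {22, 36, 42}
serve next job → 22; now {36, 42}
serve next job → 36; now {42}
serve next job → 42; now {}
insert 40 → {40}
serve next job → 40; now {}
insert 33 → {33}
insert 21 → {21, 33}
insert 43 → {21, 33, 43}
serve next job → 21; now {33, 43}
insert 23 → {23, 33, 43}
serve next job → 23; now {33, 43}
insert 37 → {33, 37, 43}
insert 32 → {32, 33, 37, 43}
serve next job → 32; now {33, 37, 43}
serve next job → 33; now {37, 43}
insert 16 → {16, 37, 43}

41 → 45 → 34 → 22 → 36 → 42 → 40 → 21 → 23 → 32 → 33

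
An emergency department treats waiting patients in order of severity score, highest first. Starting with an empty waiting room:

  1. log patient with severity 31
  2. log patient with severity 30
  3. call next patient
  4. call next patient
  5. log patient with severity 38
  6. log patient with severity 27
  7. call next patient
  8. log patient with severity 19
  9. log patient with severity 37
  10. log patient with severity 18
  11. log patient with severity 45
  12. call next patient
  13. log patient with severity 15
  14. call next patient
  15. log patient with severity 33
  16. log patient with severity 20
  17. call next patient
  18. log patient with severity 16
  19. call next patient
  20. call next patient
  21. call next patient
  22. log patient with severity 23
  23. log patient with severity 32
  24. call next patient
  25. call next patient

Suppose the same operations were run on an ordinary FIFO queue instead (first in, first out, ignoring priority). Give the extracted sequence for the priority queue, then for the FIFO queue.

insert 31 → {31}
insert 30 → {31, 30}
call next patient → 31; now {30}
call next patient → 30; now {}
insert 38 → {38}
insert 27 → {38, 27}
call next patient → 38; now {27}
insert 19 → {27, 19}
insert 37 → {37, 27, 19}
insert 18 → {37, 27, 19, 18}
insert 45 → {45, 37, 27, 19, 18}
call next patient → 45; now {37, 27, 19, 18}
insert 15 → {37, 27, 19, 18, 15}
call next patient → 37; now {27, 19, 18, 15}
insert 33 → {33, 27, 19, 18, 15}
insert 20 → {33, 27, 20, 19, 18, 15}
call next patient → 33; now {27, 20, 19, 18, 15}
insert 16 → {27, 20, 19, 18, 16, 15}
call next patient → 27; now {20, 19, 18, 16, 15}
call next patient → 20; now {19, 18, 16, 15}
call next patient → 19; now {18, 16, 15}
insert 23 → {23, 18, 16, 15}
insert 32 → {32, 23, 18, 16, 15}
call next patient → 32; now {23, 18, 16, 15}
call next patient → 23; now {18, 16, 15}

priority queue: [31, 30, 38, 45, 37, 33, 27, 20, 19, 32, 23]; FIFO queue: [31, 30, 38, 27, 19, 37, 18, 45, 15, 33, 20]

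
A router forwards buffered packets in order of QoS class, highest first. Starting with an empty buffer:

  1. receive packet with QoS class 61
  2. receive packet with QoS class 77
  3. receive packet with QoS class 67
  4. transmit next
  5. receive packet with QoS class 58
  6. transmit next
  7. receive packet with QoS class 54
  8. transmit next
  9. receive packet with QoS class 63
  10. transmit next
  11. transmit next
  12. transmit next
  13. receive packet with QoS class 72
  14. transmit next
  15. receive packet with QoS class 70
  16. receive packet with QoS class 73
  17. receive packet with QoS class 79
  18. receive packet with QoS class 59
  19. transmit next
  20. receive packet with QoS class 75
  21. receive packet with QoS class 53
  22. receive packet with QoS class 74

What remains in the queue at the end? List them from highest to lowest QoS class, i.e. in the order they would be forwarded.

insert 61 → {61}
insert 77 → {77, 61}
insert 67 → {77, 67, 61}
transmit next → 77; now {67, 61}
insert 58 → {67, 61, 58}
transmit next → 67; now {61, 58}
insert 54 → {61, 58, 54}
transmit next → 61; now {58, 54}
insert 63 → {63, 58, 54}
transmit next → 63; now {58, 54}
transmit next → 58; now {54}
transmit next → 54; now {}
insert 72 → {72}
transmit next → 72; now {}
insert 70 → {70}
insert 73 → {73, 70}
insert 79 → {79, 73, 70}
insert 59 → {79, 73, 70, 59}
transmit next → 79; now {73, 70, 59}
insert 75 → {75, 73, 70, 59}
insert 53 → {75, 73, 70, 59, 53}
insert 74 → {75, 74, 73, 70, 59, 53}

[75, 74, 73, 70, 59, 53]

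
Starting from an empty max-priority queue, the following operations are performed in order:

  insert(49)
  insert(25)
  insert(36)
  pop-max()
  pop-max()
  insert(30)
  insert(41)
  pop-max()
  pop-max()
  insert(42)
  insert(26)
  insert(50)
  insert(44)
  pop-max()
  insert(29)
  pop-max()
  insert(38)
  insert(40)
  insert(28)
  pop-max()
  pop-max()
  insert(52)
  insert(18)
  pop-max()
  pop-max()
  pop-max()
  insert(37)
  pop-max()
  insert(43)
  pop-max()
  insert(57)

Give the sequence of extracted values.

insert 49 → {49}
insert 25 → {49, 25}
insert 36 → {49, 36, 25}
pop-max → 49; now {36, 25}
pop-max → 36; now {25}
insert 30 → {30, 25}
insert 41 → {41, 30, 25}
pop-max → 41; now {30, 25}
pop-max → 30; now {25}
insert 42 → {42, 25}
insert 26 → {42, 26, 25}
insert 50 → {50, 42, 26, 25}
insert 44 → {50, 44, 42, 26, 25}
pop-max → 50; now {44, 42, 26, 25}
insert 29 → {44, 42, 29, 26, 25}
pop-max → 44; now {42, 29, 26, 25}
insert 38 → {42, 38, 29, 26, 25}
insert 40 → {42, 40, 38, 29, 26, 25}
insert 28 → {42, 40, 38, 29, 28, 26, 25}
pop-max → 42; now {40, 38, 29, 28, 26, 25}
pop-max → 40; now {38, 29, 28, 26, 25}
insert 52 → {52, 38, 29, 28, 26, 25}
insert 18 → {52, 38, 29, 28, 26, 25, 18}
pop-max → 52; now {38, 29, 28, 26, 25, 18}
pop-max → 38; now {29, 28, 26, 25, 18}
pop-max → 29; now {28, 26, 25, 18}
insert 37 → {37, 28, 26, 25, 18}
pop-max → 37; now {28, 26, 25, 18}
insert 43 → {43, 28, 26, 25, 18}
pop-max → 43; now {28, 26, 25, 18}
insert 57 → {57, 28, 26, 25, 18}

49 → 36 → 41 → 30 → 50 → 44 → 42 → 40 → 52 → 38 → 29 → 37 → 43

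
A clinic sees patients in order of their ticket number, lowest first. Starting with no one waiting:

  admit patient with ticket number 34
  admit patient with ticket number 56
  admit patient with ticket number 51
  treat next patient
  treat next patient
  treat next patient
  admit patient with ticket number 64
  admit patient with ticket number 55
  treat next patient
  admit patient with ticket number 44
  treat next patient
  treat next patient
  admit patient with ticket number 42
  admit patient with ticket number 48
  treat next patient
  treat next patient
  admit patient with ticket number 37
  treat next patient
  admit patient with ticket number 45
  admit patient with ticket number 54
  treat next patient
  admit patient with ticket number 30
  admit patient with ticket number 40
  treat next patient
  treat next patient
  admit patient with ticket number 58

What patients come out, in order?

[34, 51, 56, 55, 44, 64, 42, 48, 37, 45, 30, 40]

insert 34 → {34}
insert 56 → {34, 56}
insert 51 → {34, 51, 56}
treat next patient → 34; now {51, 56}
treat next patient → 51; now {56}
treat next patient → 56; now {}
insert 64 → {64}
insert 55 → {55, 64}
treat next patient → 55; now {64}
insert 44 → {44, 64}
treat next patient → 44; now {64}
treat next patient → 64; now {}
insert 42 → {42}
insert 48 → {42, 48}
treat next patient → 42; now {48}
treat next patient → 48; now {}
insert 37 → {37}
treat next patient → 37; now {}
insert 45 → {45}
insert 54 → {45, 54}
treat next patient → 45; now {54}
insert 30 → {30, 54}
insert 40 → {30, 40, 54}
treat next patient → 30; now {40, 54}
treat next patient → 40; now {54}
insert 58 → {54, 58}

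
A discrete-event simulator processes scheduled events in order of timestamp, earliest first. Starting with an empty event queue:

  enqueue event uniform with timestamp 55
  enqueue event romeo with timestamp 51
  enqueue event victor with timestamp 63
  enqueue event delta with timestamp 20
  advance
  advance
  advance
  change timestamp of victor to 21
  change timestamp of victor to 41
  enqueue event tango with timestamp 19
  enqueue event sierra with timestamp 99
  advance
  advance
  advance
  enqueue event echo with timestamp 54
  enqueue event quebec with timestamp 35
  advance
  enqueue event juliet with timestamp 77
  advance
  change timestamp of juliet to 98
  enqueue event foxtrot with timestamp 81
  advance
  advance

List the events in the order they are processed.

delta, romeo, uniform, tango, victor, sierra, quebec, echo, foxtrot, juliet

add uniform (timestamp 55) → {uniform:55}
add romeo (timestamp 51) → {romeo:51, uniform:55}
add victor (timestamp 63) → {romeo:51, uniform:55, victor:63}
add delta (timestamp 20) → {delta:20, romeo:51, uniform:55, victor:63}
advance → delta; now {romeo:51, uniform:55, victor:63}
advance → romeo; now {uniform:55, victor:63}
advance → uniform; now {victor:63}
update victor to timestamp 21 → {victor:21}
update victor to timestamp 41 → {victor:41}
add tango (timestamp 19) → {tango:19, victor:41}
add sierra (timestamp 99) → {tango:19, victor:41, sierra:99}
advance → tango; now {victor:41, sierra:99}
advance → victor; now {sierra:99}
advance → sierra; now {}
add echo (timestamp 54) → {echo:54}
add quebec (timestamp 35) → {quebec:35, echo:54}
advance → quebec; now {echo:54}
add juliet (timestamp 77) → {echo:54, juliet:77}
advance → echo; now {juliet:77}
update juliet to timestamp 98 → {juliet:98}
add foxtrot (timestamp 81) → {foxtrot:81, juliet:98}
advance → foxtrot; now {juliet:98}
advance → juliet; now {}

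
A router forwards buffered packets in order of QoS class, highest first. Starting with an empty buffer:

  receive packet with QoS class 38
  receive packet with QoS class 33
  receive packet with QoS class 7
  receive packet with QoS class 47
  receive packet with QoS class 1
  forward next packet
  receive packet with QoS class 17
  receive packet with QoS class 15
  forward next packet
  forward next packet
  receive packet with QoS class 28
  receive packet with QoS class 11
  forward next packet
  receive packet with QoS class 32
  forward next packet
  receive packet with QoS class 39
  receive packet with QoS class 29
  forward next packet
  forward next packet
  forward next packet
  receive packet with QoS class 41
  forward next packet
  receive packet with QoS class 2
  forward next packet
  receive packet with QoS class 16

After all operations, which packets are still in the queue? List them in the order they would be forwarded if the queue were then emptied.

insert 38 → {38}
insert 33 → {38, 33}
insert 7 → {38, 33, 7}
insert 47 → {47, 38, 33, 7}
insert 1 → {47, 38, 33, 7, 1}
forward next packet → 47; now {38, 33, 7, 1}
insert 17 → {38, 33, 17, 7, 1}
insert 15 → {38, 33, 17, 15, 7, 1}
forward next packet → 38; now {33, 17, 15, 7, 1}
forward next packet → 33; now {17, 15, 7, 1}
insert 28 → {28, 17, 15, 7, 1}
insert 11 → {28, 17, 15, 11, 7, 1}
forward next packet → 28; now {17, 15, 11, 7, 1}
insert 32 → {32, 17, 15, 11, 7, 1}
forward next packet → 32; now {17, 15, 11, 7, 1}
insert 39 → {39, 17, 15, 11, 7, 1}
insert 29 → {39, 29, 17, 15, 11, 7, 1}
forward next packet → 39; now {29, 17, 15, 11, 7, 1}
forward next packet → 29; now {17, 15, 11, 7, 1}
forward next packet → 17; now {15, 11, 7, 1}
insert 41 → {41, 15, 11, 7, 1}
forward next packet → 41; now {15, 11, 7, 1}
insert 2 → {15, 11, 7, 2, 1}
forward next packet → 15; now {11, 7, 2, 1}
insert 16 → {16, 11, 7, 2, 1}

16, 11, 7, 2, 1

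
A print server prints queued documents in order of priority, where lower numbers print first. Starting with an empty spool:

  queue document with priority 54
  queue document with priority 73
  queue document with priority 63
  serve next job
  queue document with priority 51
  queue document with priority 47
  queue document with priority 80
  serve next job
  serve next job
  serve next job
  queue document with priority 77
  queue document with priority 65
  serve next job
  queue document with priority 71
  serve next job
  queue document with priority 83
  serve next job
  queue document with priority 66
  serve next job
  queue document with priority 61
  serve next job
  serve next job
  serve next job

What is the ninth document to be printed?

61

insert 54 → {54}
insert 73 → {54, 73}
insert 63 → {54, 63, 73}
serve next job → 54; now {63, 73}
insert 51 → {51, 63, 73}
insert 47 → {47, 51, 63, 73}
insert 80 → {47, 51, 63, 73, 80}
serve next job → 47; now {51, 63, 73, 80}
serve next job → 51; now {63, 73, 80}
serve next job → 63; now {73, 80}
insert 77 → {73, 77, 80}
insert 65 → {65, 73, 77, 80}
serve next job → 65; now {73, 77, 80}
insert 71 → {71, 73, 77, 80}
serve next job → 71; now {73, 77, 80}
insert 83 → {73, 77, 80, 83}
serve next job → 73; now {77, 80, 83}
insert 66 → {66, 77, 80, 83}
serve next job → 66; now {77, 80, 83}
insert 61 → {61, 77, 80, 83}
serve next job → 61; now {77, 80, 83}
serve next job → 77; now {80, 83}
serve next job → 80; now {83}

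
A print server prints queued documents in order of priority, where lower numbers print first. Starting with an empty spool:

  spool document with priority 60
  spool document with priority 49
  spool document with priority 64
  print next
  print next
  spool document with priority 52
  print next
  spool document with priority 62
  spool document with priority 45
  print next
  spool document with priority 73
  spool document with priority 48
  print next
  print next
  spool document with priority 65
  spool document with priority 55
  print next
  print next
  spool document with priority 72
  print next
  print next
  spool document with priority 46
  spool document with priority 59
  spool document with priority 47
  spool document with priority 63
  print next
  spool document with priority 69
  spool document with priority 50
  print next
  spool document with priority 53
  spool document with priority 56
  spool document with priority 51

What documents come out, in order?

49, 60, 52, 45, 48, 62, 55, 64, 65, 72, 46, 47

insert 60 → {60}
insert 49 → {49, 60}
insert 64 → {49, 60, 64}
print next → 49; now {60, 64}
print next → 60; now {64}
insert 52 → {52, 64}
print next → 52; now {64}
insert 62 → {62, 64}
insert 45 → {45, 62, 64}
print next → 45; now {62, 64}
insert 73 → {62, 64, 73}
insert 48 → {48, 62, 64, 73}
print next → 48; now {62, 64, 73}
print next → 62; now {64, 73}
insert 65 → {64, 65, 73}
insert 55 → {55, 64, 65, 73}
print next → 55; now {64, 65, 73}
print next → 64; now {65, 73}
insert 72 → {65, 72, 73}
print next → 65; now {72, 73}
print next → 72; now {73}
insert 46 → {46, 73}
insert 59 → {46, 59, 73}
insert 47 → {46, 47, 59, 73}
insert 63 → {46, 47, 59, 63, 73}
print next → 46; now {47, 59, 63, 73}
insert 69 → {47, 59, 63, 69, 73}
insert 50 → {47, 50, 59, 63, 69, 73}
print next → 47; now {50, 59, 63, 69, 73}
insert 53 → {50, 53, 59, 63, 69, 73}
insert 56 → {50, 53, 56, 59, 63, 69, 73}
insert 51 → {50, 51, 53, 56, 59, 63, 69, 73}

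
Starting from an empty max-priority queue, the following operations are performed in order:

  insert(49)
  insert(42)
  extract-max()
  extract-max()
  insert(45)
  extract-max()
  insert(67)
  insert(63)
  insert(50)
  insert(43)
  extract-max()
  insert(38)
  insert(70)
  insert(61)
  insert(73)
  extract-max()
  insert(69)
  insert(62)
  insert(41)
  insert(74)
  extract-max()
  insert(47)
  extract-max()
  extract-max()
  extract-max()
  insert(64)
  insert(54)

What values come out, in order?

insert 49 → {49}
insert 42 → {49, 42}
extract-max → 49; now {42}
extract-max → 42; now {}
insert 45 → {45}
extract-max → 45; now {}
insert 67 → {67}
insert 63 → {67, 63}
insert 50 → {67, 63, 50}
insert 43 → {67, 63, 50, 43}
extract-max → 67; now {63, 50, 43}
insert 38 → {63, 50, 43, 38}
insert 70 → {70, 63, 50, 43, 38}
insert 61 → {70, 63, 61, 50, 43, 38}
insert 73 → {73, 70, 63, 61, 50, 43, 38}
extract-max → 73; now {70, 63, 61, 50, 43, 38}
insert 69 → {70, 69, 63, 61, 50, 43, 38}
insert 62 → {70, 69, 63, 62, 61, 50, 43, 38}
insert 41 → {70, 69, 63, 62, 61, 50, 43, 41, 38}
insert 74 → {74, 70, 69, 63, 62, 61, 50, 43, 41, 38}
extract-max → 74; now {70, 69, 63, 62, 61, 50, 43, 41, 38}
insert 47 → {70, 69, 63, 62, 61, 50, 47, 43, 41, 38}
extract-max → 70; now {69, 63, 62, 61, 50, 47, 43, 41, 38}
extract-max → 69; now {63, 62, 61, 50, 47, 43, 41, 38}
extract-max → 63; now {62, 61, 50, 47, 43, 41, 38}
insert 64 → {64, 62, 61, 50, 47, 43, 41, 38}
insert 54 → {64, 62, 61, 54, 50, 47, 43, 41, 38}

49, 42, 45, 67, 73, 74, 70, 69, 63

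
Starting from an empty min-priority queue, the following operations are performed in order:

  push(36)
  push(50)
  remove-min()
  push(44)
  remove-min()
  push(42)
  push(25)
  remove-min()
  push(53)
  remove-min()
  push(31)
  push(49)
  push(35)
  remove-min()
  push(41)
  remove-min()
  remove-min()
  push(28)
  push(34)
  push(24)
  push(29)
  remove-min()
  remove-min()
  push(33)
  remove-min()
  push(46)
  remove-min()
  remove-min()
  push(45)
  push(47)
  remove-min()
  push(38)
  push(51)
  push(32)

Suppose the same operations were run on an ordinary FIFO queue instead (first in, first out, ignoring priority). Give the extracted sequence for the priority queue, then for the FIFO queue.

priority queue: 36 → 44 → 25 → 42 → 31 → 35 → 41 → 24 → 28 → 29 → 33 → 34 → 45; FIFO queue: [36, 50, 44, 42, 25, 53, 31, 49, 35, 41, 28, 34, 24]

insert 36 → {36}
insert 50 → {36, 50}
remove-min → 36; now {50}
insert 44 → {44, 50}
remove-min → 44; now {50}
insert 42 → {42, 50}
insert 25 → {25, 42, 50}
remove-min → 25; now {42, 50}
insert 53 → {42, 50, 53}
remove-min → 42; now {50, 53}
insert 31 → {31, 50, 53}
insert 49 → {31, 49, 50, 53}
insert 35 → {31, 35, 49, 50, 53}
remove-min → 31; now {35, 49, 50, 53}
insert 41 → {35, 41, 49, 50, 53}
remove-min → 35; now {41, 49, 50, 53}
remove-min → 41; now {49, 50, 53}
insert 28 → {28, 49, 50, 53}
insert 34 → {28, 34, 49, 50, 53}
insert 24 → {24, 28, 34, 49, 50, 53}
insert 29 → {24, 28, 29, 34, 49, 50, 53}
remove-min → 24; now {28, 29, 34, 49, 50, 53}
remove-min → 28; now {29, 34, 49, 50, 53}
insert 33 → {29, 33, 34, 49, 50, 53}
remove-min → 29; now {33, 34, 49, 50, 53}
insert 46 → {33, 34, 46, 49, 50, 53}
remove-min → 33; now {34, 46, 49, 50, 53}
remove-min → 34; now {46, 49, 50, 53}
insert 45 → {45, 46, 49, 50, 53}
insert 47 → {45, 46, 47, 49, 50, 53}
remove-min → 45; now {46, 47, 49, 50, 53}
insert 38 → {38, 46, 47, 49, 50, 53}
insert 51 → {38, 46, 47, 49, 50, 51, 53}
insert 32 → {32, 38, 46, 47, 49, 50, 51, 53}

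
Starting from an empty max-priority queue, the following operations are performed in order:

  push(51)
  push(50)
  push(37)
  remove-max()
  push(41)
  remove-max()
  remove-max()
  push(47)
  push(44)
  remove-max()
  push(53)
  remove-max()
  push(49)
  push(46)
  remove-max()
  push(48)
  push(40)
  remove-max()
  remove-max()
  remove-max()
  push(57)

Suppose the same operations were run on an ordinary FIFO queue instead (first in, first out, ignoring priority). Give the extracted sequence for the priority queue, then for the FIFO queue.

insert 51 → {51}
insert 50 → {51, 50}
insert 37 → {51, 50, 37}
remove-max → 51; now {50, 37}
insert 41 → {50, 41, 37}
remove-max → 50; now {41, 37}
remove-max → 41; now {37}
insert 47 → {47, 37}
insert 44 → {47, 44, 37}
remove-max → 47; now {44, 37}
insert 53 → {53, 44, 37}
remove-max → 53; now {44, 37}
insert 49 → {49, 44, 37}
insert 46 → {49, 46, 44, 37}
remove-max → 49; now {46, 44, 37}
insert 48 → {48, 46, 44, 37}
insert 40 → {48, 46, 44, 40, 37}
remove-max → 48; now {46, 44, 40, 37}
remove-max → 46; now {44, 40, 37}
remove-max → 44; now {40, 37}
insert 57 → {57, 40, 37}

priority queue: [51, 50, 41, 47, 53, 49, 48, 46, 44]; FIFO queue: 51, 50, 37, 41, 47, 44, 53, 49, 46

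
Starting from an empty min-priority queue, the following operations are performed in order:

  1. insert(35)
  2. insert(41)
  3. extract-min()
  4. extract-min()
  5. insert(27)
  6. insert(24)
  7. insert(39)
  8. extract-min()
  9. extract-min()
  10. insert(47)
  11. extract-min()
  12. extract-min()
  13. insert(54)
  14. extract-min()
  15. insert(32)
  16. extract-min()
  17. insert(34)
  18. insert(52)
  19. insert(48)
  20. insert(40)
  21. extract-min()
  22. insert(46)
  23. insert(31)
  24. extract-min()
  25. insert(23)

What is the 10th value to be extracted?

insert 35 → {35}
insert 41 → {35, 41}
extract-min → 35; now {41}
extract-min → 41; now {}
insert 27 → {27}
insert 24 → {24, 27}
insert 39 → {24, 27, 39}
extract-min → 24; now {27, 39}
extract-min → 27; now {39}
insert 47 → {39, 47}
extract-min → 39; now {47}
extract-min → 47; now {}
insert 54 → {54}
extract-min → 54; now {}
insert 32 → {32}
extract-min → 32; now {}
insert 34 → {34}
insert 52 → {34, 52}
insert 48 → {34, 48, 52}
insert 40 → {34, 40, 48, 52}
extract-min → 34; now {40, 48, 52}
insert 46 → {40, 46, 48, 52}
insert 31 → {31, 40, 46, 48, 52}
extract-min → 31; now {40, 46, 48, 52}
insert 23 → {23, 40, 46, 48, 52}

31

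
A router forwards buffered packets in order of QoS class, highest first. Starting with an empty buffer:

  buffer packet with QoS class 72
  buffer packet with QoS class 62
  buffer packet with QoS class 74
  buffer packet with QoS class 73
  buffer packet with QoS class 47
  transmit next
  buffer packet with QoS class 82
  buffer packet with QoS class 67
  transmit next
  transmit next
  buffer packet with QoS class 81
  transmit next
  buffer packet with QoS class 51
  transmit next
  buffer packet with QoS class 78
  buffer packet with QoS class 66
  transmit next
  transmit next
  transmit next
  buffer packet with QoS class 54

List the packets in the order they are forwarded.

74 → 82 → 73 → 81 → 72 → 78 → 67 → 66

insert 72 → {72}
insert 62 → {72, 62}
insert 74 → {74, 72, 62}
insert 73 → {74, 73, 72, 62}
insert 47 → {74, 73, 72, 62, 47}
transmit next → 74; now {73, 72, 62, 47}
insert 82 → {82, 73, 72, 62, 47}
insert 67 → {82, 73, 72, 67, 62, 47}
transmit next → 82; now {73, 72, 67, 62, 47}
transmit next → 73; now {72, 67, 62, 47}
insert 81 → {81, 72, 67, 62, 47}
transmit next → 81; now {72, 67, 62, 47}
insert 51 → {72, 67, 62, 51, 47}
transmit next → 72; now {67, 62, 51, 47}
insert 78 → {78, 67, 62, 51, 47}
insert 66 → {78, 67, 66, 62, 51, 47}
transmit next → 78; now {67, 66, 62, 51, 47}
transmit next → 67; now {66, 62, 51, 47}
transmit next → 66; now {62, 51, 47}
insert 54 → {62, 54, 51, 47}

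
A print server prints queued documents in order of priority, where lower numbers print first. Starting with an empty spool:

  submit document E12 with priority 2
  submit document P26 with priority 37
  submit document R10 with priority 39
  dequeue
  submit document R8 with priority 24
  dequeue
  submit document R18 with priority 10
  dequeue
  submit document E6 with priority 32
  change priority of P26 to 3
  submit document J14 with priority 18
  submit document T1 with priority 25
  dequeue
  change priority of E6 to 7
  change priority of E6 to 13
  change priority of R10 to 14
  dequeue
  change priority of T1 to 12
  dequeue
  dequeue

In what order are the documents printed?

E12, R8, R18, P26, E6, T1, R10

add E12 (priority 2) → {E12:2}
add P26 (priority 37) → {E12:2, P26:37}
add R10 (priority 39) → {E12:2, P26:37, R10:39}
dequeue → E12; now {P26:37, R10:39}
add R8 (priority 24) → {R8:24, P26:37, R10:39}
dequeue → R8; now {P26:37, R10:39}
add R18 (priority 10) → {R18:10, P26:37, R10:39}
dequeue → R18; now {P26:37, R10:39}
add E6 (priority 32) → {E6:32, P26:37, R10:39}
update P26 to priority 3 → {P26:3, E6:32, R10:39}
add J14 (priority 18) → {P26:3, J14:18, E6:32, R10:39}
add T1 (priority 25) → {P26:3, J14:18, T1:25, E6:32, R10:39}
dequeue → P26; now {J14:18, T1:25, E6:32, R10:39}
update E6 to priority 7 → {E6:7, J14:18, T1:25, R10:39}
update E6 to priority 13 → {E6:13, J14:18, T1:25, R10:39}
update R10 to priority 14 → {E6:13, R10:14, J14:18, T1:25}
dequeue → E6; now {R10:14, J14:18, T1:25}
update T1 to priority 12 → {T1:12, R10:14, J14:18}
dequeue → T1; now {R10:14, J14:18}
dequeue → R10; now {J14:18}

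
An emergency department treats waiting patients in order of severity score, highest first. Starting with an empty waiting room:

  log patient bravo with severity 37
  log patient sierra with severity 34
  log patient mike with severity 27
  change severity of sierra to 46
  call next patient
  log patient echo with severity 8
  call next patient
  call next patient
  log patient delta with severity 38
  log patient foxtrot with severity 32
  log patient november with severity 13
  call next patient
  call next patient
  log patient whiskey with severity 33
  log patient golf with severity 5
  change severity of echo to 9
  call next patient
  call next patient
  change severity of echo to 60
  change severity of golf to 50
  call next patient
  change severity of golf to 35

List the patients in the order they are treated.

add bravo (severity 37) → {bravo:37}
add sierra (severity 34) → {bravo:37, sierra:34}
add mike (severity 27) → {bravo:37, sierra:34, mike:27}
update sierra to severity 46 → {sierra:46, bravo:37, mike:27}
call next patient → sierra; now {bravo:37, mike:27}
add echo (severity 8) → {bravo:37, mike:27, echo:8}
call next patient → bravo; now {mike:27, echo:8}
call next patient → mike; now {echo:8}
add delta (severity 38) → {delta:38, echo:8}
add foxtrot (severity 32) → {delta:38, foxtrot:32, echo:8}
add november (severity 13) → {delta:38, foxtrot:32, november:13, echo:8}
call next patient → delta; now {foxtrot:32, november:13, echo:8}
call next patient → foxtrot; now {november:13, echo:8}
add whiskey (severity 33) → {whiskey:33, november:13, echo:8}
add golf (severity 5) → {whiskey:33, november:13, echo:8, golf:5}
update echo to severity 9 → {whiskey:33, november:13, echo:9, golf:5}
call next patient → whiskey; now {november:13, echo:9, golf:5}
call next patient → november; now {echo:9, golf:5}
update echo to severity 60 → {echo:60, golf:5}
update golf to severity 50 → {echo:60, golf:50}
call next patient → echo; now {golf:50}
update golf to severity 35 → {golf:35}

sierra → bravo → mike → delta → foxtrot → whiskey → november → echo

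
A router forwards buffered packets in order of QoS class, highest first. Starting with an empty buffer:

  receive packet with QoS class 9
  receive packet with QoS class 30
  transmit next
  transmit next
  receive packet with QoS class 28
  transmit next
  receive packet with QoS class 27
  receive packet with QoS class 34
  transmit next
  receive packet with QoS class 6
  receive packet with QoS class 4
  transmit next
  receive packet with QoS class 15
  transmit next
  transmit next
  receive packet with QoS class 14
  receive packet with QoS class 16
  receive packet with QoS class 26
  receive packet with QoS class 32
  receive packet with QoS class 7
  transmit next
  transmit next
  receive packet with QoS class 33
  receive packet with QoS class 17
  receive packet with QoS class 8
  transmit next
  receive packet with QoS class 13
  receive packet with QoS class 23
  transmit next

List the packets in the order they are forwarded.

insert 9 → {9}
insert 30 → {30, 9}
transmit next → 30; now {9}
transmit next → 9; now {}
insert 28 → {28}
transmit next → 28; now {}
insert 27 → {27}
insert 34 → {34, 27}
transmit next → 34; now {27}
insert 6 → {27, 6}
insert 4 → {27, 6, 4}
transmit next → 27; now {6, 4}
insert 15 → {15, 6, 4}
transmit next → 15; now {6, 4}
transmit next → 6; now {4}
insert 14 → {14, 4}
insert 16 → {16, 14, 4}
insert 26 → {26, 16, 14, 4}
insert 32 → {32, 26, 16, 14, 4}
insert 7 → {32, 26, 16, 14, 7, 4}
transmit next → 32; now {26, 16, 14, 7, 4}
transmit next → 26; now {16, 14, 7, 4}
insert 33 → {33, 16, 14, 7, 4}
insert 17 → {33, 17, 16, 14, 7, 4}
insert 8 → {33, 17, 16, 14, 8, 7, 4}
transmit next → 33; now {17, 16, 14, 8, 7, 4}
insert 13 → {17, 16, 14, 13, 8, 7, 4}
insert 23 → {23, 17, 16, 14, 13, 8, 7, 4}
transmit next → 23; now {17, 16, 14, 13, 8, 7, 4}

30, 9, 28, 34, 27, 15, 6, 32, 26, 33, 23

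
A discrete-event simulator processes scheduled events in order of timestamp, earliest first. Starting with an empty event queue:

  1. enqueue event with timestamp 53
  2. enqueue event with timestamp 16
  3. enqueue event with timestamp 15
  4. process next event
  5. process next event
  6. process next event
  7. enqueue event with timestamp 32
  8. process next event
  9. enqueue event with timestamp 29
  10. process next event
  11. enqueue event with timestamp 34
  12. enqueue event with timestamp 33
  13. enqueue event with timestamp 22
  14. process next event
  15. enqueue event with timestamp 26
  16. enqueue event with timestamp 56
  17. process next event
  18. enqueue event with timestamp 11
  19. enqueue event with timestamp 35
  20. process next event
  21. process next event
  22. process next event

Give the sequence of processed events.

15, 16, 53, 32, 29, 22, 26, 11, 33, 34

insert 53 → {53}
insert 16 → {16, 53}
insert 15 → {15, 16, 53}
process next event → 15; now {16, 53}
process next event → 16; now {53}
process next event → 53; now {}
insert 32 → {32}
process next event → 32; now {}
insert 29 → {29}
process next event → 29; now {}
insert 34 → {34}
insert 33 → {33, 34}
insert 22 → {22, 33, 34}
process next event → 22; now {33, 34}
insert 26 → {26, 33, 34}
insert 56 → {26, 33, 34, 56}
process next event → 26; now {33, 34, 56}
insert 11 → {11, 33, 34, 56}
insert 35 → {11, 33, 34, 35, 56}
process next event → 11; now {33, 34, 35, 56}
process next event → 33; now {34, 35, 56}
process next event → 34; now {35, 56}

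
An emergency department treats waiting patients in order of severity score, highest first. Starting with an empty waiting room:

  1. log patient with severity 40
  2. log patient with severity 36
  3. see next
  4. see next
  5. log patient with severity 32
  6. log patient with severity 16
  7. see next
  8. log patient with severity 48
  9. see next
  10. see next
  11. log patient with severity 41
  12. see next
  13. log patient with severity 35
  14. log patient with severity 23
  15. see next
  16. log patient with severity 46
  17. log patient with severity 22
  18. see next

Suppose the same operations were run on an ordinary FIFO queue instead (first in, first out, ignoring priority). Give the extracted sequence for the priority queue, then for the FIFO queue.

priority queue: [40, 36, 32, 48, 16, 41, 35, 46]; FIFO queue: 40, 36, 32, 16, 48, 41, 35, 23

insert 40 → {40}
insert 36 → {40, 36}
see next → 40; now {36}
see next → 36; now {}
insert 32 → {32}
insert 16 → {32, 16}
see next → 32; now {16}
insert 48 → {48, 16}
see next → 48; now {16}
see next → 16; now {}
insert 41 → {41}
see next → 41; now {}
insert 35 → {35}
insert 23 → {35, 23}
see next → 35; now {23}
insert 46 → {46, 23}
insert 22 → {46, 23, 22}
see next → 46; now {23, 22}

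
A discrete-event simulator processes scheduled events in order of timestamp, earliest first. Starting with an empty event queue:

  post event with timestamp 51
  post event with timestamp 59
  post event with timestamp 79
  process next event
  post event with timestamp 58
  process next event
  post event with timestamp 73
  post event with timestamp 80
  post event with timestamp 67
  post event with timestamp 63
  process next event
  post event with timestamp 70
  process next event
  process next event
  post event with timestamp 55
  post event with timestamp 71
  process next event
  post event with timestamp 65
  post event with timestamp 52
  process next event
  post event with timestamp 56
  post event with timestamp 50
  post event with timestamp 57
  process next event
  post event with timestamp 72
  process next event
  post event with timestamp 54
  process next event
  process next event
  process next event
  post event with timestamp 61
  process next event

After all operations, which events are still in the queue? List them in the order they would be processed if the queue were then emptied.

insert 51 → {51}
insert 59 → {51, 59}
insert 79 → {51, 59, 79}
process next event → 51; now {59, 79}
insert 58 → {58, 59, 79}
process next event → 58; now {59, 79}
insert 73 → {59, 73, 79}
insert 80 → {59, 73, 79, 80}
insert 67 → {59, 67, 73, 79, 80}
insert 63 → {59, 63, 67, 73, 79, 80}
process next event → 59; now {63, 67, 73, 79, 80}
insert 70 → {63, 67, 70, 73, 79, 80}
process next event → 63; now {67, 70, 73, 79, 80}
process next event → 67; now {70, 73, 79, 80}
insert 55 → {55, 70, 73, 79, 80}
insert 71 → {55, 70, 71, 73, 79, 80}
process next event → 55; now {70, 71, 73, 79, 80}
insert 65 → {65, 70, 71, 73, 79, 80}
insert 52 → {52, 65, 70, 71, 73, 79, 80}
process next event → 52; now {65, 70, 71, 73, 79, 80}
insert 56 → {56, 65, 70, 71, 73, 79, 80}
insert 50 → {50, 56, 65, 70, 71, 73, 79, 80}
insert 57 → {50, 56, 57, 65, 70, 71, 73, 79, 80}
process next event → 50; now {56, 57, 65, 70, 71, 73, 79, 80}
insert 72 → {56, 57, 65, 70, 71, 72, 73, 79, 80}
process next event → 56; now {57, 65, 70, 71, 72, 73, 79, 80}
insert 54 → {54, 57, 65, 70, 71, 72, 73, 79, 80}
process next event → 54; now {57, 65, 70, 71, 72, 73, 79, 80}
process next event → 57; now {65, 70, 71, 72, 73, 79, 80}
process next event → 65; now {70, 71, 72, 73, 79, 80}
insert 61 → {61, 70, 71, 72, 73, 79, 80}
process next event → 61; now {70, 71, 72, 73, 79, 80}

70, 71, 72, 73, 79, 80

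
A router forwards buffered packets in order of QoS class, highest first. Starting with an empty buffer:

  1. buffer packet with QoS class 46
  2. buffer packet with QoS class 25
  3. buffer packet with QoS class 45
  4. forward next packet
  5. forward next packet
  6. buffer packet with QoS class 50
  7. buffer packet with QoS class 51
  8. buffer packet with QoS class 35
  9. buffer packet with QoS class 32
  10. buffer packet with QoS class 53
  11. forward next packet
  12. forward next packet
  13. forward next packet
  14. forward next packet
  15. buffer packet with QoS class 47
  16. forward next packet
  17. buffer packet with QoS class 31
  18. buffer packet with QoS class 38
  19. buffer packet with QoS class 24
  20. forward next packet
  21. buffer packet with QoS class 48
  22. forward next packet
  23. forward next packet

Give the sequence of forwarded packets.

insert 46 → {46}
insert 25 → {46, 25}
insert 45 → {46, 45, 25}
forward next packet → 46; now {45, 25}
forward next packet → 45; now {25}
insert 50 → {50, 25}
insert 51 → {51, 50, 25}
insert 35 → {51, 50, 35, 25}
insert 32 → {51, 50, 35, 32, 25}
insert 53 → {53, 51, 50, 35, 32, 25}
forward next packet → 53; now {51, 50, 35, 32, 25}
forward next packet → 51; now {50, 35, 32, 25}
forward next packet → 50; now {35, 32, 25}
forward next packet → 35; now {32, 25}
insert 47 → {47, 32, 25}
forward next packet → 47; now {32, 25}
insert 31 → {32, 31, 25}
insert 38 → {38, 32, 31, 25}
insert 24 → {38, 32, 31, 25, 24}
forward next packet → 38; now {32, 31, 25, 24}
insert 48 → {48, 32, 31, 25, 24}
forward next packet → 48; now {32, 31, 25, 24}
forward next packet → 32; now {31, 25, 24}

46, 45, 53, 51, 50, 35, 47, 38, 48, 32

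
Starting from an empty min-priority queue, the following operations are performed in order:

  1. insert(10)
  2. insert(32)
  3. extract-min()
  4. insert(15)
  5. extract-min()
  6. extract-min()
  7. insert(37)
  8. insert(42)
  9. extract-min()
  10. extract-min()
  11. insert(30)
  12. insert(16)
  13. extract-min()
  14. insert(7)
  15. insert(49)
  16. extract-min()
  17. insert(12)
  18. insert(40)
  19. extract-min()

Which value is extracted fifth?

42

insert 10 → {10}
insert 32 → {10, 32}
extract-min → 10; now {32}
insert 15 → {15, 32}
extract-min → 15; now {32}
extract-min → 32; now {}
insert 37 → {37}
insert 42 → {37, 42}
extract-min → 37; now {42}
extract-min → 42; now {}
insert 30 → {30}
insert 16 → {16, 30}
extract-min → 16; now {30}
insert 7 → {7, 30}
insert 49 → {7, 30, 49}
extract-min → 7; now {30, 49}
insert 12 → {12, 30, 49}
insert 40 → {12, 30, 40, 49}
extract-min → 12; now {30, 40, 49}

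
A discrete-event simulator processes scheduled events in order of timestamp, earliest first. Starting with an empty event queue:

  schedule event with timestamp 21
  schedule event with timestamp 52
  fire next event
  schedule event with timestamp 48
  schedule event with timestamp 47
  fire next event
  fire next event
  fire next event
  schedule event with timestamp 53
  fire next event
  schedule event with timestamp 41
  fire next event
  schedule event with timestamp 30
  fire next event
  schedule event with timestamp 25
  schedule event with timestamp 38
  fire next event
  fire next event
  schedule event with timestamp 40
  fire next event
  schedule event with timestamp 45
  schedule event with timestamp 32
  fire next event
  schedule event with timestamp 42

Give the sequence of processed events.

insert 21 → {21}
insert 52 → {21, 52}
fire next event → 21; now {52}
insert 48 → {48, 52}
insert 47 → {47, 48, 52}
fire next event → 47; now {48, 52}
fire next event → 48; now {52}
fire next event → 52; now {}
insert 53 → {53}
fire next event → 53; now {}
insert 41 → {41}
fire next event → 41; now {}
insert 30 → {30}
fire next event → 30; now {}
insert 25 → {25}
insert 38 → {25, 38}
fire next event → 25; now {38}
fire next event → 38; now {}
insert 40 → {40}
fire next event → 40; now {}
insert 45 → {45}
insert 32 → {32, 45}
fire next event → 32; now {45}
insert 42 → {42, 45}

[21, 47, 48, 52, 53, 41, 30, 25, 38, 40, 32]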